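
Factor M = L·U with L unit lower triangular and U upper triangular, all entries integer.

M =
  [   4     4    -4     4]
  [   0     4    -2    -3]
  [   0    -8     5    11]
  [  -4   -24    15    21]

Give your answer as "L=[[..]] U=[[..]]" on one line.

  r1 -= 0·r0 → [0,4,-2,-3]
  r2 -= 0·r0 → [0,-8,5,11]
  r3 -= -1·r0 → [0,-20,11,25]
  r2 -= -2·r1 → [0,0,1,5]
  r3 -= -5·r1 → [0,0,1,10]
  r3 -= 1·r2 → [0,0,0,5]

L=[[1,0,0,0],[0,1,0,0],[0,-2,1,0],[-1,-5,1,1]] U=[[4,4,-4,4],[0,4,-2,-3],[0,0,1,5],[0,0,0,5]]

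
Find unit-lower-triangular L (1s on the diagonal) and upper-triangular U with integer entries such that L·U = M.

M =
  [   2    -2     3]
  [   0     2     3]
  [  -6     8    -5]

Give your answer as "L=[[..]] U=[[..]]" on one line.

L=[[1,0,0],[0,1,0],[-3,1,1]] U=[[2,-2,3],[0,2,3],[0,0,1]]

  r1 -= 0·r0 → [0,2,3]
  r2 -= -3·r0 → [0,2,4]
  r2 -= 1·r1 → [0,0,1]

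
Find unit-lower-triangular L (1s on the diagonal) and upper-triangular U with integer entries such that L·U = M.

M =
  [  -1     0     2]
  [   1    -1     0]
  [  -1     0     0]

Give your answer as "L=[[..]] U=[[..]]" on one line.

  R1 -= -1·R0 → [0,-1,2]
  R2 -= 1·R0 → [0,0,-2]
  R2 -= 0·R1 → [0,0,-2]

L=[[1,0,0],[-1,1,0],[1,0,1]] U=[[-1,0,2],[0,-1,2],[0,0,-2]]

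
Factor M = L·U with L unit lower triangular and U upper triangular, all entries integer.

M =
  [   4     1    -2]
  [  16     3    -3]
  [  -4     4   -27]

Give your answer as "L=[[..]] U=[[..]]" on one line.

  r1 -= 4·r0 → [0,-1,5]
  r2 -= -1·r0 → [0,5,-29]
  r2 -= -5·r1 → [0,0,-4]

L=[[1,0,0],[4,1,0],[-1,-5,1]] U=[[4,1,-2],[0,-1,5],[0,0,-4]]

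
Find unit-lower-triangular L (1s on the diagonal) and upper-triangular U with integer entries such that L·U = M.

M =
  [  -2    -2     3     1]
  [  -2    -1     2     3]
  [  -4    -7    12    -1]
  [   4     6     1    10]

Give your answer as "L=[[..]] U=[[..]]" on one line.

  row1 -= 1·row0 → [0,1,-1,2]
  row2 -= 2·row0 → [0,-3,6,-3]
  row3 -= -2·row0 → [0,2,7,12]
  row2 -= -3·row1 → [0,0,3,3]
  row3 -= 2·row1 → [0,0,9,8]
  row3 -= 3·row2 → [0,0,0,-1]

L=[[1,0,0,0],[1,1,0,0],[2,-3,1,0],[-2,2,3,1]] U=[[-2,-2,3,1],[0,1,-1,2],[0,0,3,3],[0,0,0,-1]]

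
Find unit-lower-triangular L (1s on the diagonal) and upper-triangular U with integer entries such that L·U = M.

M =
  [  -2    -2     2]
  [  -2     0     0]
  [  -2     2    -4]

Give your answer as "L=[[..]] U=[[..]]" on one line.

L=[[1,0,0],[1,1,0],[1,2,1]] U=[[-2,-2,2],[0,2,-2],[0,0,-2]]

  row1 -= 1·row0 → [0,2,-2]
  row2 -= 1·row0 → [0,4,-6]
  row2 -= 2·row1 → [0,0,-2]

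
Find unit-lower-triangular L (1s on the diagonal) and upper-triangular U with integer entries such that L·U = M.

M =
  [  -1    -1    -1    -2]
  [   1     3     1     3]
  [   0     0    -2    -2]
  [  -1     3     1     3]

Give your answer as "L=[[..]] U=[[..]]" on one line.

L=[[1,0,0,0],[-1,1,0,0],[0,0,1,0],[1,2,-1,1]] U=[[-1,-1,-1,-2],[0,2,0,1],[0,0,-2,-2],[0,0,0,1]]

  row1 -= -1·row0 → [0,2,0,1]
  row2 -= 0·row0 → [0,0,-2,-2]
  row3 -= 1·row0 → [0,4,2,5]
  row2 -= 0·row1 → [0,0,-2,-2]
  row3 -= 2·row1 → [0,0,2,3]
  row3 -= -1·row2 → [0,0,0,1]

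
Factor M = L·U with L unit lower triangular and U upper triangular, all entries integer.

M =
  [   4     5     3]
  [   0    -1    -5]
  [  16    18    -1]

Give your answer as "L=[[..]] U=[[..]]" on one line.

L=[[1,0,0],[0,1,0],[4,2,1]] U=[[4,5,3],[0,-1,-5],[0,0,-3]]

  row1 -= 0·row0 → [0,-1,-5]
  row2 -= 4·row0 → [0,-2,-13]
  row2 -= 2·row1 → [0,0,-3]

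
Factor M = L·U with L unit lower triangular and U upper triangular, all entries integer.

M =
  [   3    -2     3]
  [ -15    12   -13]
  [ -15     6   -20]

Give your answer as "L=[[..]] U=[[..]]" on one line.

  r1 -= -5·r0 → [0,2,2]
  r2 -= -5·r0 → [0,-4,-5]
  r2 -= -2·r1 → [0,0,-1]

L=[[1,0,0],[-5,1,0],[-5,-2,1]] U=[[3,-2,3],[0,2,2],[0,0,-1]]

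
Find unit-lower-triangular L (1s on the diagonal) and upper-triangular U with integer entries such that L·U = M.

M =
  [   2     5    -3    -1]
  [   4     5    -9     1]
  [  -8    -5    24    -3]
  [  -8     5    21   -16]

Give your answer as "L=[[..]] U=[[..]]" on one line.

  r1 -= 2·r0 → [0,-5,-3,3]
  r2 -= -4·r0 → [0,15,12,-7]
  r3 -= -4·r0 → [0,25,9,-20]
  r2 -= -3·r1 → [0,0,3,2]
  r3 -= -5·r1 → [0,0,-6,-5]
  r3 -= -2·r2 → [0,0,0,-1]

L=[[1,0,0,0],[2,1,0,0],[-4,-3,1,0],[-4,-5,-2,1]] U=[[2,5,-3,-1],[0,-5,-3,3],[0,0,3,2],[0,0,0,-1]]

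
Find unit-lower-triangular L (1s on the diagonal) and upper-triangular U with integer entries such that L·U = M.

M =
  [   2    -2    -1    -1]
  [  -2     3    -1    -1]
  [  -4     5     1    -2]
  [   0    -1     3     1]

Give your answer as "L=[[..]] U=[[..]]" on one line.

L=[[1,0,0,0],[-1,1,0,0],[-2,1,1,0],[0,-1,1,1]] U=[[2,-2,-1,-1],[0,1,-2,-2],[0,0,1,-2],[0,0,0,1]]

  row1 -= -1·row0 → [0,1,-2,-2]
  row2 -= -2·row0 → [0,1,-1,-4]
  row3 -= 0·row0 → [0,-1,3,1]
  row2 -= 1·row1 → [0,0,1,-2]
  row3 -= -1·row1 → [0,0,1,-1]
  row3 -= 1·row2 → [0,0,0,1]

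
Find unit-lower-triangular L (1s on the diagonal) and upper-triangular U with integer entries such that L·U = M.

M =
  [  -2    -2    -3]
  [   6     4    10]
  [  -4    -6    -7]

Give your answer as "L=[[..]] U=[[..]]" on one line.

  r1 -= -3·r0 → [0,-2,1]
  r2 -= 2·r0 → [0,-2,-1]
  r2 -= 1·r1 → [0,0,-2]

L=[[1,0,0],[-3,1,0],[2,1,1]] U=[[-2,-2,-3],[0,-2,1],[0,0,-2]]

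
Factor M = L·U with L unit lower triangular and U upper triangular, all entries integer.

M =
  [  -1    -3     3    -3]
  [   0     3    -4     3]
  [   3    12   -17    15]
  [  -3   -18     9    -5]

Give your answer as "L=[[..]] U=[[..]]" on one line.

  r1 -= 0·r0 → [0,3,-4,3]
  r2 -= -3·r0 → [0,3,-8,6]
  r3 -= 3·r0 → [0,-9,0,4]
  r2 -= 1·r1 → [0,0,-4,3]
  r3 -= -3·r1 → [0,0,-12,13]
  r3 -= 3·r2 → [0,0,0,4]

L=[[1,0,0,0],[0,1,0,0],[-3,1,1,0],[3,-3,3,1]] U=[[-1,-3,3,-3],[0,3,-4,3],[0,0,-4,3],[0,0,0,4]]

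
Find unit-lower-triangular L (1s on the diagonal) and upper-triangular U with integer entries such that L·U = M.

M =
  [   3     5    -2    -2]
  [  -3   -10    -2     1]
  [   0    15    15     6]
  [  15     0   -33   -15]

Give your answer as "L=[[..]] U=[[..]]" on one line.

  row1 -= -1·row0 → [0,-5,-4,-1]
  row2 -= 0·row0 → [0,15,15,6]
  row3 -= 5·row0 → [0,-25,-23,-5]
  row2 -= -3·row1 → [0,0,3,3]
  row3 -= 5·row1 → [0,0,-3,0]
  row3 -= -1·row2 → [0,0,0,3]

L=[[1,0,0,0],[-1,1,0,0],[0,-3,1,0],[5,5,-1,1]] U=[[3,5,-2,-2],[0,-5,-4,-1],[0,0,3,3],[0,0,0,3]]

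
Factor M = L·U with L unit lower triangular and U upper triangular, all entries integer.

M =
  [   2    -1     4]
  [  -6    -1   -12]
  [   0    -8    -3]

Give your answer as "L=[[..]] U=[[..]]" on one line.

L=[[1,0,0],[-3,1,0],[0,2,1]] U=[[2,-1,4],[0,-4,0],[0,0,-3]]

  R1 -= -3·R0 → [0,-4,0]
  R2 -= 0·R0 → [0,-8,-3]
  R2 -= 2·R1 → [0,0,-3]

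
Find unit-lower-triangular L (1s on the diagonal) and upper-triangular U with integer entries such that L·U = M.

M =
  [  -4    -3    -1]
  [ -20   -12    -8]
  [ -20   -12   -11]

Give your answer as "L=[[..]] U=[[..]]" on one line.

L=[[1,0,0],[5,1,0],[5,1,1]] U=[[-4,-3,-1],[0,3,-3],[0,0,-3]]

  R1 -= 5·R0 → [0,3,-3]
  R2 -= 5·R0 → [0,3,-6]
  R2 -= 1·R1 → [0,0,-3]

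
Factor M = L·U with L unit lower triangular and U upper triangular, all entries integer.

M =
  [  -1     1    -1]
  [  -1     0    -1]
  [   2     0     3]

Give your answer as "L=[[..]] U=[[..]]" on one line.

L=[[1,0,0],[1,1,0],[-2,-2,1]] U=[[-1,1,-1],[0,-1,0],[0,0,1]]

  r1 -= 1·r0 → [0,-1,0]
  r2 -= -2·r0 → [0,2,1]
  r2 -= -2·r1 → [0,0,1]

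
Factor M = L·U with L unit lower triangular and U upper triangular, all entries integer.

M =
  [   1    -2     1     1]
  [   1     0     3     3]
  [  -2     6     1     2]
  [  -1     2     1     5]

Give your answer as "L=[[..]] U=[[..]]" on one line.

L=[[1,0,0,0],[1,1,0,0],[-2,1,1,0],[-1,0,2,1]] U=[[1,-2,1,1],[0,2,2,2],[0,0,1,2],[0,0,0,2]]

  R1 -= 1·R0 → [0,2,2,2]
  R2 -= -2·R0 → [0,2,3,4]
  R3 -= -1·R0 → [0,0,2,6]
  R2 -= 1·R1 → [0,0,1,2]
  R3 -= 0·R1 → [0,0,2,6]
  R3 -= 2·R2 → [0,0,0,2]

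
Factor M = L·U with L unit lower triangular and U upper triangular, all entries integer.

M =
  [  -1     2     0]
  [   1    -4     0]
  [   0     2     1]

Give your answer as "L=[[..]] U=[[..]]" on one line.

  row1 -= -1·row0 → [0,-2,0]
  row2 -= 0·row0 → [0,2,1]
  row2 -= -1·row1 → [0,0,1]

L=[[1,0,0],[-1,1,0],[0,-1,1]] U=[[-1,2,0],[0,-2,0],[0,0,1]]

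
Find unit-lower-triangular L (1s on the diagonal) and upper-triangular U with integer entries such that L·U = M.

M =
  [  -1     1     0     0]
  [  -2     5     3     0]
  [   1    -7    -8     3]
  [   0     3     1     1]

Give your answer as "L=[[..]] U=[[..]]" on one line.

  row1 -= 2·row0 → [0,3,3,0]
  row2 -= -1·row0 → [0,-6,-8,3]
  row3 -= 0·row0 → [0,3,1,1]
  row2 -= -2·row1 → [0,0,-2,3]
  row3 -= 1·row1 → [0,0,-2,1]
  row3 -= 1·row2 → [0,0,0,-2]

L=[[1,0,0,0],[2,1,0,0],[-1,-2,1,0],[0,1,1,1]] U=[[-1,1,0,0],[0,3,3,0],[0,0,-2,3],[0,0,0,-2]]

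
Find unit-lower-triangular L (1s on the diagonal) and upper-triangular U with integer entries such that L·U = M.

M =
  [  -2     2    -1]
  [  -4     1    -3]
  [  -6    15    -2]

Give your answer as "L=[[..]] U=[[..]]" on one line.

  R1 -= 2·R0 → [0,-3,-1]
  R2 -= 3·R0 → [0,9,1]
  R2 -= -3·R1 → [0,0,-2]

L=[[1,0,0],[2,1,0],[3,-3,1]] U=[[-2,2,-1],[0,-3,-1],[0,0,-2]]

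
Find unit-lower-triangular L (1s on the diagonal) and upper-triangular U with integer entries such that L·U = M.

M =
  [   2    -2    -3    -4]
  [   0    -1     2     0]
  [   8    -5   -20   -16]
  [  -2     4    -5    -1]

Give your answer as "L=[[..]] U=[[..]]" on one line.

  R1 -= 0·R0 → [0,-1,2,0]
  R2 -= 4·R0 → [0,3,-8,0]
  R3 -= -1·R0 → [0,2,-8,-5]
  R2 -= -3·R1 → [0,0,-2,0]
  R3 -= -2·R1 → [0,0,-4,-5]
  R3 -= 2·R2 → [0,0,0,-5]

L=[[1,0,0,0],[0,1,0,0],[4,-3,1,0],[-1,-2,2,1]] U=[[2,-2,-3,-4],[0,-1,2,0],[0,0,-2,0],[0,0,0,-5]]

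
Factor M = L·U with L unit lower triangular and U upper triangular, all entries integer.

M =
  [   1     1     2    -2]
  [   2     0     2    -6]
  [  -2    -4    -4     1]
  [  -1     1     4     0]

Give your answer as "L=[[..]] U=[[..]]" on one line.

L=[[1,0,0,0],[2,1,0,0],[-2,1,1,0],[-1,-1,2,1]] U=[[1,1,2,-2],[0,-2,-2,-2],[0,0,2,-1],[0,0,0,-2]]

  row1 -= 2·row0 → [0,-2,-2,-2]
  row2 -= -2·row0 → [0,-2,0,-3]
  row3 -= -1·row0 → [0,2,6,-2]
  row2 -= 1·row1 → [0,0,2,-1]
  row3 -= -1·row1 → [0,0,4,-4]
  row3 -= 2·row2 → [0,0,0,-2]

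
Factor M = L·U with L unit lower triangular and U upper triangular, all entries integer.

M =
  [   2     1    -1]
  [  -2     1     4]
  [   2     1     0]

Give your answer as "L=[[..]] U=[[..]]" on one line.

  row1 -= -1·row0 → [0,2,3]
  row2 -= 1·row0 → [0,0,1]
  row2 -= 0·row1 → [0,0,1]

L=[[1,0,0],[-1,1,0],[1,0,1]] U=[[2,1,-1],[0,2,3],[0,0,1]]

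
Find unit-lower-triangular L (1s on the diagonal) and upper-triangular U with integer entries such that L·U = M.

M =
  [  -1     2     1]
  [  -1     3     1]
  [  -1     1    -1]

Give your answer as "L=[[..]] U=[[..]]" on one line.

L=[[1,0,0],[1,1,0],[1,-1,1]] U=[[-1,2,1],[0,1,0],[0,0,-2]]

  row1 -= 1·row0 → [0,1,0]
  row2 -= 1·row0 → [0,-1,-2]
  row2 -= -1·row1 → [0,0,-2]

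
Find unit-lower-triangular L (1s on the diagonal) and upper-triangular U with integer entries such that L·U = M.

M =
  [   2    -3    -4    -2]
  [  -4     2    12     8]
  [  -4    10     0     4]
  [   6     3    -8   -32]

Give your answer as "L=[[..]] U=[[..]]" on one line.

  R1 -= -2·R0 → [0,-4,4,4]
  R2 -= -2·R0 → [0,4,-8,0]
  R3 -= 3·R0 → [0,12,4,-26]
  R2 -= -1·R1 → [0,0,-4,4]
  R3 -= -3·R1 → [0,0,16,-14]
  R3 -= -4·R2 → [0,0,0,2]

L=[[1,0,0,0],[-2,1,0,0],[-2,-1,1,0],[3,-3,-4,1]] U=[[2,-3,-4,-2],[0,-4,4,4],[0,0,-4,4],[0,0,0,2]]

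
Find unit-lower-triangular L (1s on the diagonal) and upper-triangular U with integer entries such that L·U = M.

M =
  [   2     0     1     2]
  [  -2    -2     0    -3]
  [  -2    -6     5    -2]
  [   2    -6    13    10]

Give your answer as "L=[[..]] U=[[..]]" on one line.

  R1 -= -1·R0 → [0,-2,1,-1]
  R2 -= -1·R0 → [0,-6,6,0]
  R3 -= 1·R0 → [0,-6,12,8]
  R2 -= 3·R1 → [0,0,3,3]
  R3 -= 3·R1 → [0,0,9,11]
  R3 -= 3·R2 → [0,0,0,2]

L=[[1,0,0,0],[-1,1,0,0],[-1,3,1,0],[1,3,3,1]] U=[[2,0,1,2],[0,-2,1,-1],[0,0,3,3],[0,0,0,2]]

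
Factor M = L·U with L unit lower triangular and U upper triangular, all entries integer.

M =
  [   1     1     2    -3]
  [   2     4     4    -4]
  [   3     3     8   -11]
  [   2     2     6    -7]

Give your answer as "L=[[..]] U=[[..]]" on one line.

L=[[1,0,0,0],[2,1,0,0],[3,0,1,0],[2,0,1,1]] U=[[1,1,2,-3],[0,2,0,2],[0,0,2,-2],[0,0,0,1]]

  R1 -= 2·R0 → [0,2,0,2]
  R2 -= 3·R0 → [0,0,2,-2]
  R3 -= 2·R0 → [0,0,2,-1]
  R2 -= 0·R1 → [0,0,2,-2]
  R3 -= 0·R1 → [0,0,2,-1]
  R3 -= 1·R2 → [0,0,0,1]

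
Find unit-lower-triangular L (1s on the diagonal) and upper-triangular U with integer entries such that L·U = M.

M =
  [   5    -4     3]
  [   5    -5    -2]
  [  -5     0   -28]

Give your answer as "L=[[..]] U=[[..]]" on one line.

  r1 -= 1·r0 → [0,-1,-5]
  r2 -= -1·r0 → [0,-4,-25]
  r2 -= 4·r1 → [0,0,-5]

L=[[1,0,0],[1,1,0],[-1,4,1]] U=[[5,-4,3],[0,-1,-5],[0,0,-5]]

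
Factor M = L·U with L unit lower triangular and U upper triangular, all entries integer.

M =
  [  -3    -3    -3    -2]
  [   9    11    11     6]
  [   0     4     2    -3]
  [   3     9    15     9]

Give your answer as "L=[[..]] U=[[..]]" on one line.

  r1 -= -3·r0 → [0,2,2,0]
  r2 -= 0·r0 → [0,4,2,-3]
  r3 -= -1·r0 → [0,6,12,7]
  r2 -= 2·r1 → [0,0,-2,-3]
  r3 -= 3·r1 → [0,0,6,7]
  r3 -= -3·r2 → [0,0,0,-2]

L=[[1,0,0,0],[-3,1,0,0],[0,2,1,0],[-1,3,-3,1]] U=[[-3,-3,-3,-2],[0,2,2,0],[0,0,-2,-3],[0,0,0,-2]]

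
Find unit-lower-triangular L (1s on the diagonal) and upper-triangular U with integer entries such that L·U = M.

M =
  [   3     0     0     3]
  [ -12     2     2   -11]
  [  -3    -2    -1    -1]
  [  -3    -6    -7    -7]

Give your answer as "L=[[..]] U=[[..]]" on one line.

  R1 -= -4·R0 → [0,2,2,1]
  R2 -= -1·R0 → [0,-2,-1,2]
  R3 -= -1·R0 → [0,-6,-7,-4]
  R2 -= -1·R1 → [0,0,1,3]
  R3 -= -3·R1 → [0,0,-1,-1]
  R3 -= -1·R2 → [0,0,0,2]

L=[[1,0,0,0],[-4,1,0,0],[-1,-1,1,0],[-1,-3,-1,1]] U=[[3,0,0,3],[0,2,2,1],[0,0,1,3],[0,0,0,2]]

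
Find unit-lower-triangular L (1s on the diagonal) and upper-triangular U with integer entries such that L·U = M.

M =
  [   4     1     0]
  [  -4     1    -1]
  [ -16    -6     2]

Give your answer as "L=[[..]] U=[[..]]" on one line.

  r1 -= -1·r0 → [0,2,-1]
  r2 -= -4·r0 → [0,-2,2]
  r2 -= -1·r1 → [0,0,1]

L=[[1,0,0],[-1,1,0],[-4,-1,1]] U=[[4,1,0],[0,2,-1],[0,0,1]]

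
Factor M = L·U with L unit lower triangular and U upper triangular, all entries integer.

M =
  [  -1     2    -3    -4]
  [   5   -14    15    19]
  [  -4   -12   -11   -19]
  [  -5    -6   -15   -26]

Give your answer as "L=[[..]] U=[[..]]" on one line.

L=[[1,0,0,0],[-5,1,0,0],[4,5,1,0],[5,4,0,1]] U=[[-1,2,-3,-4],[0,-4,0,-1],[0,0,1,2],[0,0,0,-2]]

  r1 -= -5·r0 → [0,-4,0,-1]
  r2 -= 4·r0 → [0,-20,1,-3]
  r3 -= 5·r0 → [0,-16,0,-6]
  r2 -= 5·r1 → [0,0,1,2]
  r3 -= 4·r1 → [0,0,0,-2]
  r3 -= 0·r2 → [0,0,0,-2]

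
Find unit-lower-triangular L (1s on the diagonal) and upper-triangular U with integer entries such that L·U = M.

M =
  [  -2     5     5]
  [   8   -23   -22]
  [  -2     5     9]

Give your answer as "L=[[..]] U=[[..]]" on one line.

L=[[1,0,0],[-4,1,0],[1,0,1]] U=[[-2,5,5],[0,-3,-2],[0,0,4]]

  row1 -= -4·row0 → [0,-3,-2]
  row2 -= 1·row0 → [0,0,4]
  row2 -= 0·row1 → [0,0,4]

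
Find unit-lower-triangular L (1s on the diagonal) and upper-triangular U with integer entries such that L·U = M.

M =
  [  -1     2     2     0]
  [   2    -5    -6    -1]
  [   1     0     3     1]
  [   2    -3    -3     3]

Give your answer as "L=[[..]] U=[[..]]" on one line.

  r1 -= -2·r0 → [0,-1,-2,-1]
  r2 -= -1·r0 → [0,2,5,1]
  r3 -= -2·r0 → [0,1,1,3]
  r2 -= -2·r1 → [0,0,1,-1]
  r3 -= -1·r1 → [0,0,-1,2]
  r3 -= -1·r2 → [0,0,0,1]

L=[[1,0,0,0],[-2,1,0,0],[-1,-2,1,0],[-2,-1,-1,1]] U=[[-1,2,2,0],[0,-1,-2,-1],[0,0,1,-1],[0,0,0,1]]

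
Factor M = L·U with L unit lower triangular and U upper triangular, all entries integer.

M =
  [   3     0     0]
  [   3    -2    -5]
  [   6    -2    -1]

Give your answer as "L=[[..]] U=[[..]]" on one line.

  row1 -= 1·row0 → [0,-2,-5]
  row2 -= 2·row0 → [0,-2,-1]
  row2 -= 1·row1 → [0,0,4]

L=[[1,0,0],[1,1,0],[2,1,1]] U=[[3,0,0],[0,-2,-5],[0,0,4]]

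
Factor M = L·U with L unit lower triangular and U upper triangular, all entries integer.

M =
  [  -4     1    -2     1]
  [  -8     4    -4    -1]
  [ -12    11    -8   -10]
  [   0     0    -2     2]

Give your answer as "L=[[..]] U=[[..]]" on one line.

L=[[1,0,0,0],[2,1,0,0],[3,4,1,0],[0,0,1,1]] U=[[-4,1,-2,1],[0,2,0,-3],[0,0,-2,-1],[0,0,0,3]]

  row1 -= 2·row0 → [0,2,0,-3]
  row2 -= 3·row0 → [0,8,-2,-13]
  row3 -= 0·row0 → [0,0,-2,2]
  row2 -= 4·row1 → [0,0,-2,-1]
  row3 -= 0·row1 → [0,0,-2,2]
  row3 -= 1·row2 → [0,0,0,3]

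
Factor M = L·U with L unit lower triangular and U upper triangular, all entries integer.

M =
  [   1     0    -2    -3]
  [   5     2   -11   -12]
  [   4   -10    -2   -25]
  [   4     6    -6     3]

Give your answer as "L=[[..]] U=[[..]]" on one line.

  R1 -= 5·R0 → [0,2,-1,3]
  R2 -= 4·R0 → [0,-10,6,-13]
  R3 -= 4·R0 → [0,6,2,15]
  R2 -= -5·R1 → [0,0,1,2]
  R3 -= 3·R1 → [0,0,5,6]
  R3 -= 5·R2 → [0,0,0,-4]

L=[[1,0,0,0],[5,1,0,0],[4,-5,1,0],[4,3,5,1]] U=[[1,0,-2,-3],[0,2,-1,3],[0,0,1,2],[0,0,0,-4]]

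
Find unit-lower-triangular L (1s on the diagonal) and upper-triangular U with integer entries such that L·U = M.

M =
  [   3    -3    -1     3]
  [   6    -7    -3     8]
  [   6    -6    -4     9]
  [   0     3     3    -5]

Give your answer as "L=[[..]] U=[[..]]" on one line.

  r1 -= 2·r0 → [0,-1,-1,2]
  r2 -= 2·r0 → [0,0,-2,3]
  r3 -= 0·r0 → [0,3,3,-5]
  r2 -= 0·r1 → [0,0,-2,3]
  r3 -= -3·r1 → [0,0,0,1]
  r3 -= 0·r2 → [0,0,0,1]

L=[[1,0,0,0],[2,1,0,0],[2,0,1,0],[0,-3,0,1]] U=[[3,-3,-1,3],[0,-1,-1,2],[0,0,-2,3],[0,0,0,1]]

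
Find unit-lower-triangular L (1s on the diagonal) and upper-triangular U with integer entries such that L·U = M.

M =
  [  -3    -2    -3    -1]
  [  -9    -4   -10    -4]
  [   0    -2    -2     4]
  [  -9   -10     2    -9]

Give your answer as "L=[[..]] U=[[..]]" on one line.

L=[[1,0,0,0],[3,1,0,0],[0,-1,1,0],[3,-2,-3,1]] U=[[-3,-2,-3,-1],[0,2,-1,-1],[0,0,-3,3],[0,0,0,1]]

  r1 -= 3·r0 → [0,2,-1,-1]
  r2 -= 0·r0 → [0,-2,-2,4]
  r3 -= 3·r0 → [0,-4,11,-6]
  r2 -= -1·r1 → [0,0,-3,3]
  r3 -= -2·r1 → [0,0,9,-8]
  r3 -= -3·r2 → [0,0,0,1]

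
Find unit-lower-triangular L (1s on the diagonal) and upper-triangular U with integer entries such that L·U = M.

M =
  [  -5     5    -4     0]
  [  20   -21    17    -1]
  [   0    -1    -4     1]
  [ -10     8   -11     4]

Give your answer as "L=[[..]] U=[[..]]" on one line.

  r1 -= -4·r0 → [0,-1,1,-1]
  r2 -= 0·r0 → [0,-1,-4,1]
  r3 -= 2·r0 → [0,-2,-3,4]
  r2 -= 1·r1 → [0,0,-5,2]
  r3 -= 2·r1 → [0,0,-5,6]
  r3 -= 1·r2 → [0,0,0,4]

L=[[1,0,0,0],[-4,1,0,0],[0,1,1,0],[2,2,1,1]] U=[[-5,5,-4,0],[0,-1,1,-1],[0,0,-5,2],[0,0,0,4]]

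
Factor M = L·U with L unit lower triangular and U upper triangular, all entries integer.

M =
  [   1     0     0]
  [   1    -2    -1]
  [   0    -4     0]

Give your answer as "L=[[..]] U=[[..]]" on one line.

  R1 -= 1·R0 → [0,-2,-1]
  R2 -= 0·R0 → [0,-4,0]
  R2 -= 2·R1 → [0,0,2]

L=[[1,0,0],[1,1,0],[0,2,1]] U=[[1,0,0],[0,-2,-1],[0,0,2]]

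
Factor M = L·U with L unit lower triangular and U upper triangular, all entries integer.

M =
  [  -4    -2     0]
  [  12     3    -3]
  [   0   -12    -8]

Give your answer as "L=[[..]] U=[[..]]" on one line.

  row1 -= -3·row0 → [0,-3,-3]
  row2 -= 0·row0 → [0,-12,-8]
  row2 -= 4·row1 → [0,0,4]

L=[[1,0,0],[-3,1,0],[0,4,1]] U=[[-4,-2,0],[0,-3,-3],[0,0,4]]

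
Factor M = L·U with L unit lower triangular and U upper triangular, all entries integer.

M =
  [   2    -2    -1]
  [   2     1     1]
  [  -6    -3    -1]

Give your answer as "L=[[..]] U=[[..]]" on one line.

L=[[1,0,0],[1,1,0],[-3,-3,1]] U=[[2,-2,-1],[0,3,2],[0,0,2]]

  row1 -= 1·row0 → [0,3,2]
  row2 -= -3·row0 → [0,-9,-4]
  row2 -= -3·row1 → [0,0,2]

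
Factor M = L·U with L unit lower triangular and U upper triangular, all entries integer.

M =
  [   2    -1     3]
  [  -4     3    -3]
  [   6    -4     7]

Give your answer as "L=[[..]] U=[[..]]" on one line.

L=[[1,0,0],[-2,1,0],[3,-1,1]] U=[[2,-1,3],[0,1,3],[0,0,1]]

  r1 -= -2·r0 → [0,1,3]
  r2 -= 3·r0 → [0,-1,-2]
  r2 -= -1·r1 → [0,0,1]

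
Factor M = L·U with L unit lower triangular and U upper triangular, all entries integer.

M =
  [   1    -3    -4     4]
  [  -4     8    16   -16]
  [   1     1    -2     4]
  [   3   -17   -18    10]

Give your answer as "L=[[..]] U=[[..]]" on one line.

L=[[1,0,0,0],[-4,1,0,0],[1,-1,1,0],[3,2,-3,1]] U=[[1,-3,-4,4],[0,-4,0,0],[0,0,2,0],[0,0,0,-2]]

  row1 -= -4·row0 → [0,-4,0,0]
  row2 -= 1·row0 → [0,4,2,0]
  row3 -= 3·row0 → [0,-8,-6,-2]
  row2 -= -1·row1 → [0,0,2,0]
  row3 -= 2·row1 → [0,0,-6,-2]
  row3 -= -3·row2 → [0,0,0,-2]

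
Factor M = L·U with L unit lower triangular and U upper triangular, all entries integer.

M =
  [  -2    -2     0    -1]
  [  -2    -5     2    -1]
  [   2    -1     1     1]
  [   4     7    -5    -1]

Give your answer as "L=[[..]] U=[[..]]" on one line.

  R1 -= 1·R0 → [0,-3,2,0]
  R2 -= -1·R0 → [0,-3,1,0]
  R3 -= -2·R0 → [0,3,-5,-3]
  R2 -= 1·R1 → [0,0,-1,0]
  R3 -= -1·R1 → [0,0,-3,-3]
  R3 -= 3·R2 → [0,0,0,-3]

L=[[1,0,0,0],[1,1,0,0],[-1,1,1,0],[-2,-1,3,1]] U=[[-2,-2,0,-1],[0,-3,2,0],[0,0,-1,0],[0,0,0,-3]]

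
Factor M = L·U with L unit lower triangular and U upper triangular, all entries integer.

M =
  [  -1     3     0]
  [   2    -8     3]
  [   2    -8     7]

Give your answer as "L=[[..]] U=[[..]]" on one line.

  R1 -= -2·R0 → [0,-2,3]
  R2 -= -2·R0 → [0,-2,7]
  R2 -= 1·R1 → [0,0,4]

L=[[1,0,0],[-2,1,0],[-2,1,1]] U=[[-1,3,0],[0,-2,3],[0,0,4]]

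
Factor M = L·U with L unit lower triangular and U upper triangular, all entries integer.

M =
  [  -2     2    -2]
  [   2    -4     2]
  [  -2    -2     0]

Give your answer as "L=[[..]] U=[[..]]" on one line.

  row1 -= -1·row0 → [0,-2,0]
  row2 -= 1·row0 → [0,-4,2]
  row2 -= 2·row1 → [0,0,2]

L=[[1,0,0],[-1,1,0],[1,2,1]] U=[[-2,2,-2],[0,-2,0],[0,0,2]]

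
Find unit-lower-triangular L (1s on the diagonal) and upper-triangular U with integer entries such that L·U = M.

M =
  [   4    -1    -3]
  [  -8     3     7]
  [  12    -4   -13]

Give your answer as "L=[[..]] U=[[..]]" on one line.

L=[[1,0,0],[-2,1,0],[3,-1,1]] U=[[4,-1,-3],[0,1,1],[0,0,-3]]

  row1 -= -2·row0 → [0,1,1]
  row2 -= 3·row0 → [0,-1,-4]
  row2 -= -1·row1 → [0,0,-3]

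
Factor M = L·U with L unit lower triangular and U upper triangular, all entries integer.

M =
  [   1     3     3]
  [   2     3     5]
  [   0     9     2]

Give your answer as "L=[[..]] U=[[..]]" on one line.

  row1 -= 2·row0 → [0,-3,-1]
  row2 -= 0·row0 → [0,9,2]
  row2 -= -3·row1 → [0,0,-1]

L=[[1,0,0],[2,1,0],[0,-3,1]] U=[[1,3,3],[0,-3,-1],[0,0,-1]]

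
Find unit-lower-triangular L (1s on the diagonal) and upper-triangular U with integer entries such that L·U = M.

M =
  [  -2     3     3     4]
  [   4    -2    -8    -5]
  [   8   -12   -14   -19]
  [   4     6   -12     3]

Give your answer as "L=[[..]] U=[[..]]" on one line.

  R1 -= -2·R0 → [0,4,-2,3]
  R2 -= -4·R0 → [0,0,-2,-3]
  R3 -= -2·R0 → [0,12,-6,11]
  R2 -= 0·R1 → [0,0,-2,-3]
  R3 -= 3·R1 → [0,0,0,2]
  R3 -= 0·R2 → [0,0,0,2]

L=[[1,0,0,0],[-2,1,0,0],[-4,0,1,0],[-2,3,0,1]] U=[[-2,3,3,4],[0,4,-2,3],[0,0,-2,-3],[0,0,0,2]]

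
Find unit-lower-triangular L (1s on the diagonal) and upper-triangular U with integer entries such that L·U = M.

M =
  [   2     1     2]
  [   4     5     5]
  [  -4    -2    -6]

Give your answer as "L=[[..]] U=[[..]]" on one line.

L=[[1,0,0],[2,1,0],[-2,0,1]] U=[[2,1,2],[0,3,1],[0,0,-2]]

  row1 -= 2·row0 → [0,3,1]
  row2 -= -2·row0 → [0,0,-2]
  row2 -= 0·row1 → [0,0,-2]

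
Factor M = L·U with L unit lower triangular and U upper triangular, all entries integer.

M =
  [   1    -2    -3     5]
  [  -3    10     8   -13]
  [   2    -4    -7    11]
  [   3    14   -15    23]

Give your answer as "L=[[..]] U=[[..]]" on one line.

  r1 -= -3·r0 → [0,4,-1,2]
  r2 -= 2·r0 → [0,0,-1,1]
  r3 -= 3·r0 → [0,20,-6,8]
  r2 -= 0·r1 → [0,0,-1,1]
  r3 -= 5·r1 → [0,0,-1,-2]
  r3 -= 1·r2 → [0,0,0,-3]

L=[[1,0,0,0],[-3,1,0,0],[2,0,1,0],[3,5,1,1]] U=[[1,-2,-3,5],[0,4,-1,2],[0,0,-1,1],[0,0,0,-3]]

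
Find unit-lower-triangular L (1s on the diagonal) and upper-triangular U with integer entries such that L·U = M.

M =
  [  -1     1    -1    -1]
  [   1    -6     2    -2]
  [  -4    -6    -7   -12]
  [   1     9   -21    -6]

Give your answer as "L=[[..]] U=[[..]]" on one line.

L=[[1,0,0,0],[-1,1,0,0],[4,2,1,0],[-1,-2,4,1]] U=[[-1,1,-1,-1],[0,-5,1,-3],[0,0,-5,-2],[0,0,0,-5]]

  row1 -= -1·row0 → [0,-5,1,-3]
  row2 -= 4·row0 → [0,-10,-3,-8]
  row3 -= -1·row0 → [0,10,-22,-7]
  row2 -= 2·row1 → [0,0,-5,-2]
  row3 -= -2·row1 → [0,0,-20,-13]
  row3 -= 4·row2 → [0,0,0,-5]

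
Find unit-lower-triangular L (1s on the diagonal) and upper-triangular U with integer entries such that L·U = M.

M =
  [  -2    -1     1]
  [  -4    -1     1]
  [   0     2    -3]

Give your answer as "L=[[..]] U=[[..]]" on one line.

  r1 -= 2·r0 → [0,1,-1]
  r2 -= 0·r0 → [0,2,-3]
  r2 -= 2·r1 → [0,0,-1]

L=[[1,0,0],[2,1,0],[0,2,1]] U=[[-2,-1,1],[0,1,-1],[0,0,-1]]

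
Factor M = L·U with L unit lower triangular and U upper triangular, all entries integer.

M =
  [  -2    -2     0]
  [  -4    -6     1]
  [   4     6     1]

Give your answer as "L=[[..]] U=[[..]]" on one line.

L=[[1,0,0],[2,1,0],[-2,-1,1]] U=[[-2,-2,0],[0,-2,1],[0,0,2]]

  R1 -= 2·R0 → [0,-2,1]
  R2 -= -2·R0 → [0,2,1]
  R2 -= -1·R1 → [0,0,2]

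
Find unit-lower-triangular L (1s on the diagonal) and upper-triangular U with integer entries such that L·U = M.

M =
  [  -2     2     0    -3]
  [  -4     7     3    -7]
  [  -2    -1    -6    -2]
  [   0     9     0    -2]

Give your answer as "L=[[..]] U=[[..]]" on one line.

  r1 -= 2·r0 → [0,3,3,-1]
  r2 -= 1·r0 → [0,-3,-6,1]
  r3 -= 0·r0 → [0,9,0,-2]
  r2 -= -1·r1 → [0,0,-3,0]
  r3 -= 3·r1 → [0,0,-9,1]
  r3 -= 3·r2 → [0,0,0,1]

L=[[1,0,0,0],[2,1,0,0],[1,-1,1,0],[0,3,3,1]] U=[[-2,2,0,-3],[0,3,3,-1],[0,0,-3,0],[0,0,0,1]]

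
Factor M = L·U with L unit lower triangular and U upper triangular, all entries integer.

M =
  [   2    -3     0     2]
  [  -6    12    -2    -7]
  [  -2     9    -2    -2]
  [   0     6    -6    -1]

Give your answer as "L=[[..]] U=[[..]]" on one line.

L=[[1,0,0,0],[-3,1,0,0],[-1,2,1,0],[0,2,-1,1]] U=[[2,-3,0,2],[0,3,-2,-1],[0,0,2,2],[0,0,0,3]]

  R1 -= -3·R0 → [0,3,-2,-1]
  R2 -= -1·R0 → [0,6,-2,0]
  R3 -= 0·R0 → [0,6,-6,-1]
  R2 -= 2·R1 → [0,0,2,2]
  R3 -= 2·R1 → [0,0,-2,1]
  R3 -= -1·R2 → [0,0,0,3]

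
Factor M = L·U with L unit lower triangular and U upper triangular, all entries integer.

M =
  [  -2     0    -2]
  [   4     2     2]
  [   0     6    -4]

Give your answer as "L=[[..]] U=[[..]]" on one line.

  R1 -= -2·R0 → [0,2,-2]
  R2 -= 0·R0 → [0,6,-4]
  R2 -= 3·R1 → [0,0,2]

L=[[1,0,0],[-2,1,0],[0,3,1]] U=[[-2,0,-2],[0,2,-2],[0,0,2]]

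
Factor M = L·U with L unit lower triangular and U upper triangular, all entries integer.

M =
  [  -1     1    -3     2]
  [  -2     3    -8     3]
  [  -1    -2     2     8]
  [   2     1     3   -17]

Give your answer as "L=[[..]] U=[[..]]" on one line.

L=[[1,0,0,0],[2,1,0,0],[1,-3,1,0],[-2,3,-3,1]] U=[[-1,1,-3,2],[0,1,-2,-1],[0,0,-1,3],[0,0,0,-1]]

  R1 -= 2·R0 → [0,1,-2,-1]
  R2 -= 1·R0 → [0,-3,5,6]
  R3 -= -2·R0 → [0,3,-3,-13]
  R2 -= -3·R1 → [0,0,-1,3]
  R3 -= 3·R1 → [0,0,3,-10]
  R3 -= -3·R2 → [0,0,0,-1]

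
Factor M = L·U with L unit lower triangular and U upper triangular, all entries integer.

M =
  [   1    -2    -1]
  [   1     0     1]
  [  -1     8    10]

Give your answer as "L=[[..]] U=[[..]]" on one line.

  r1 -= 1·r0 → [0,2,2]
  r2 -= -1·r0 → [0,6,9]
  r2 -= 3·r1 → [0,0,3]

L=[[1,0,0],[1,1,0],[-1,3,1]] U=[[1,-2,-1],[0,2,2],[0,0,3]]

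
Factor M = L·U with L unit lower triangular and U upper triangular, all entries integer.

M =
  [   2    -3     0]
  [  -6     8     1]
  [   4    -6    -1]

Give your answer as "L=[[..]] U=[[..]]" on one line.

L=[[1,0,0],[-3,1,0],[2,0,1]] U=[[2,-3,0],[0,-1,1],[0,0,-1]]

  r1 -= -3·r0 → [0,-1,1]
  r2 -= 2·r0 → [0,0,-1]
  r2 -= 0·r1 → [0,0,-1]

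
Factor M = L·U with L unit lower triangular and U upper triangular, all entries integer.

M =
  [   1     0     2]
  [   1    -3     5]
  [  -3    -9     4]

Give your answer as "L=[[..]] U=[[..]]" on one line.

  row1 -= 1·row0 → [0,-3,3]
  row2 -= -3·row0 → [0,-9,10]
  row2 -= 3·row1 → [0,0,1]

L=[[1,0,0],[1,1,0],[-3,3,1]] U=[[1,0,2],[0,-3,3],[0,0,1]]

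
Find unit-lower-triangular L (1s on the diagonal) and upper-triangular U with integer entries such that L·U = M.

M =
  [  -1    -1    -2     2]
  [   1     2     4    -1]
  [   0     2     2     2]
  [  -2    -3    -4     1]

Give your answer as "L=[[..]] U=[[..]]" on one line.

L=[[1,0,0,0],[-1,1,0,0],[0,2,1,0],[2,-1,-1,1]] U=[[-1,-1,-2,2],[0,1,2,1],[0,0,-2,0],[0,0,0,-2]]

  r1 -= -1·r0 → [0,1,2,1]
  r2 -= 0·r0 → [0,2,2,2]
  r3 -= 2·r0 → [0,-1,0,-3]
  r2 -= 2·r1 → [0,0,-2,0]
  r3 -= -1·r1 → [0,0,2,-2]
  r3 -= -1·r2 → [0,0,0,-2]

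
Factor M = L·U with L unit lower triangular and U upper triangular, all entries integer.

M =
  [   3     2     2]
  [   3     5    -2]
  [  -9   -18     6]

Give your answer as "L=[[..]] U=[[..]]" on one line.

L=[[1,0,0],[1,1,0],[-3,-4,1]] U=[[3,2,2],[0,3,-4],[0,0,-4]]

  R1 -= 1·R0 → [0,3,-4]
  R2 -= -3·R0 → [0,-12,12]
  R2 -= -4·R1 → [0,0,-4]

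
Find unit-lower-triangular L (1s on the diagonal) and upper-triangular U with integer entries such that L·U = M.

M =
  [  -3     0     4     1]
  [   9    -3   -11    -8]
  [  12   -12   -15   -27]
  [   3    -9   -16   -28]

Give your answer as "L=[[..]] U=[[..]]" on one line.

L=[[1,0,0,0],[-3,1,0,0],[-4,4,1,0],[-1,3,5,1]] U=[[-3,0,4,1],[0,-3,1,-5],[0,0,-3,-3],[0,0,0,3]]

  R1 -= -3·R0 → [0,-3,1,-5]
  R2 -= -4·R0 → [0,-12,1,-23]
  R3 -= -1·R0 → [0,-9,-12,-27]
  R2 -= 4·R1 → [0,0,-3,-3]
  R3 -= 3·R1 → [0,0,-15,-12]
  R3 -= 5·R2 → [0,0,0,3]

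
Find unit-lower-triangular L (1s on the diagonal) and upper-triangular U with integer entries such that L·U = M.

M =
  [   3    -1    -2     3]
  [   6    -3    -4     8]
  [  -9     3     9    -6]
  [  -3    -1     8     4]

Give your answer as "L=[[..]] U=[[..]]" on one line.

  row1 -= 2·row0 → [0,-1,0,2]
  row2 -= -3·row0 → [0,0,3,3]
  row3 -= -1·row0 → [0,-2,6,7]
  row2 -= 0·row1 → [0,0,3,3]
  row3 -= 2·row1 → [0,0,6,3]
  row3 -= 2·row2 → [0,0,0,-3]

L=[[1,0,0,0],[2,1,0,0],[-3,0,1,0],[-1,2,2,1]] U=[[3,-1,-2,3],[0,-1,0,2],[0,0,3,3],[0,0,0,-3]]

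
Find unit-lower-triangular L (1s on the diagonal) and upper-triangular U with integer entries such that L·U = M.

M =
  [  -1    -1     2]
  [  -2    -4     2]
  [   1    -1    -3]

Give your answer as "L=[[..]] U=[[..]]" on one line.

  r1 -= 2·r0 → [0,-2,-2]
  r2 -= -1·r0 → [0,-2,-1]
  r2 -= 1·r1 → [0,0,1]

L=[[1,0,0],[2,1,0],[-1,1,1]] U=[[-1,-1,2],[0,-2,-2],[0,0,1]]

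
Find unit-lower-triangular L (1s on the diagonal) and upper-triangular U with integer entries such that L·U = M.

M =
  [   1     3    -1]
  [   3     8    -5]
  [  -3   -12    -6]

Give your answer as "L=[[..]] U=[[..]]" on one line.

L=[[1,0,0],[3,1,0],[-3,3,1]] U=[[1,3,-1],[0,-1,-2],[0,0,-3]]

  row1 -= 3·row0 → [0,-1,-2]
  row2 -= -3·row0 → [0,-3,-9]
  row2 -= 3·row1 → [0,0,-3]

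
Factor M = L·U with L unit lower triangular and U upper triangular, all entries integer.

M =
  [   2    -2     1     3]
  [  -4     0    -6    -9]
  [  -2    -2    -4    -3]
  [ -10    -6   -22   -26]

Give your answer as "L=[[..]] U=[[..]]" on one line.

  R1 -= -2·R0 → [0,-4,-4,-3]
  R2 -= -1·R0 → [0,-4,-3,0]
  R3 -= -5·R0 → [0,-16,-17,-11]
  R2 -= 1·R1 → [0,0,1,3]
  R3 -= 4·R1 → [0,0,-1,1]
  R3 -= -1·R2 → [0,0,0,4]

L=[[1,0,0,0],[-2,1,0,0],[-1,1,1,0],[-5,4,-1,1]] U=[[2,-2,1,3],[0,-4,-4,-3],[0,0,1,3],[0,0,0,4]]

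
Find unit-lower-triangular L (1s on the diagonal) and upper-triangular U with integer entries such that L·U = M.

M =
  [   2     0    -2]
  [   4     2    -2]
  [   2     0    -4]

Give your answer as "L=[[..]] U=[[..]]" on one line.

L=[[1,0,0],[2,1,0],[1,0,1]] U=[[2,0,-2],[0,2,2],[0,0,-2]]

  r1 -= 2·r0 → [0,2,2]
  r2 -= 1·r0 → [0,0,-2]
  r2 -= 0·r1 → [0,0,-2]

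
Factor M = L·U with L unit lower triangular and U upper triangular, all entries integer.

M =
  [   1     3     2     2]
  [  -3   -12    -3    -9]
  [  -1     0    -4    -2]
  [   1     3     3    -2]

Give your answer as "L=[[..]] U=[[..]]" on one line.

  R1 -= -3·R0 → [0,-3,3,-3]
  R2 -= -1·R0 → [0,3,-2,0]
  R3 -= 1·R0 → [0,0,1,-4]
  R2 -= -1·R1 → [0,0,1,-3]
  R3 -= 0·R1 → [0,0,1,-4]
  R3 -= 1·R2 → [0,0,0,-1]

L=[[1,0,0,0],[-3,1,0,0],[-1,-1,1,0],[1,0,1,1]] U=[[1,3,2,2],[0,-3,3,-3],[0,0,1,-3],[0,0,0,-1]]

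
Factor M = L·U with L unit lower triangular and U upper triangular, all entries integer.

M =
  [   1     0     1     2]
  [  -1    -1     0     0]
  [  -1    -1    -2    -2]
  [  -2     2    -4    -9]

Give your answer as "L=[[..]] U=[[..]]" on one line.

L=[[1,0,0,0],[-1,1,0,0],[-1,1,1,0],[-2,-2,0,1]] U=[[1,0,1,2],[0,-1,1,2],[0,0,-2,-2],[0,0,0,-1]]

  R1 -= -1·R0 → [0,-1,1,2]
  R2 -= -1·R0 → [0,-1,-1,0]
  R3 -= -2·R0 → [0,2,-2,-5]
  R2 -= 1·R1 → [0,0,-2,-2]
  R3 -= -2·R1 → [0,0,0,-1]
  R3 -= 0·R2 → [0,0,0,-1]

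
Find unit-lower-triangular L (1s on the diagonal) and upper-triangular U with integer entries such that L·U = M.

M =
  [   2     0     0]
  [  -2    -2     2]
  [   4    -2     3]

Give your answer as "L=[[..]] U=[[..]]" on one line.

  r1 -= -1·r0 → [0,-2,2]
  r2 -= 2·r0 → [0,-2,3]
  r2 -= 1·r1 → [0,0,1]

L=[[1,0,0],[-1,1,0],[2,1,1]] U=[[2,0,0],[0,-2,2],[0,0,1]]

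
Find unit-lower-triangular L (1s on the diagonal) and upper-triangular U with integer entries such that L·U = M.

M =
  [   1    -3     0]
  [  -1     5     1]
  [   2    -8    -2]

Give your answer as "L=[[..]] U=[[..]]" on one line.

  r1 -= -1·r0 → [0,2,1]
  r2 -= 2·r0 → [0,-2,-2]
  r2 -= -1·r1 → [0,0,-1]

L=[[1,0,0],[-1,1,0],[2,-1,1]] U=[[1,-3,0],[0,2,1],[0,0,-1]]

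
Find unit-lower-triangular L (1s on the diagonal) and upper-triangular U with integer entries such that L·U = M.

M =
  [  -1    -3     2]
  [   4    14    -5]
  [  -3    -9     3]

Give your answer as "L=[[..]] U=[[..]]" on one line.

  row1 -= -4·row0 → [0,2,3]
  row2 -= 3·row0 → [0,0,-3]
  row2 -= 0·row1 → [0,0,-3]

L=[[1,0,0],[-4,1,0],[3,0,1]] U=[[-1,-3,2],[0,2,3],[0,0,-3]]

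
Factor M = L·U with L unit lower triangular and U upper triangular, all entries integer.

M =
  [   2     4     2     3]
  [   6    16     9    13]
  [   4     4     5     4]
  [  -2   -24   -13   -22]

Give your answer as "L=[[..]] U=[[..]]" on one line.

L=[[1,0,0,0],[3,1,0,0],[2,-1,1,0],[-1,-5,1,1]] U=[[2,4,2,3],[0,4,3,4],[0,0,4,2],[0,0,0,-1]]

  R1 -= 3·R0 → [0,4,3,4]
  R2 -= 2·R0 → [0,-4,1,-2]
  R3 -= -1·R0 → [0,-20,-11,-19]
  R2 -= -1·R1 → [0,0,4,2]
  R3 -= -5·R1 → [0,0,4,1]
  R3 -= 1·R2 → [0,0,0,-1]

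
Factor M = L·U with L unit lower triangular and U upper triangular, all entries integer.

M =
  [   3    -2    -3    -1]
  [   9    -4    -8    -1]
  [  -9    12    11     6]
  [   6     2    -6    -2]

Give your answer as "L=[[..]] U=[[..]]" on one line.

L=[[1,0,0,0],[3,1,0,0],[-3,3,1,0],[2,3,3,1]] U=[[3,-2,-3,-1],[0,2,1,2],[0,0,-1,-3],[0,0,0,3]]

  row1 -= 3·row0 → [0,2,1,2]
  row2 -= -3·row0 → [0,6,2,3]
  row3 -= 2·row0 → [0,6,0,0]
  row2 -= 3·row1 → [0,0,-1,-3]
  row3 -= 3·row1 → [0,0,-3,-6]
  row3 -= 3·row2 → [0,0,0,3]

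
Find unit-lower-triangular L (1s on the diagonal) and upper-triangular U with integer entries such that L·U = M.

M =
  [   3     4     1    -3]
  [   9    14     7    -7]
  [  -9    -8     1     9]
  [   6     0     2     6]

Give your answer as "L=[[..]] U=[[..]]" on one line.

  r1 -= 3·r0 → [0,2,4,2]
  r2 -= -3·r0 → [0,4,4,0]
  r3 -= 2·r0 → [0,-8,0,12]
  r2 -= 2·r1 → [0,0,-4,-4]
  r3 -= -4·r1 → [0,0,16,20]
  r3 -= -4·r2 → [0,0,0,4]

L=[[1,0,0,0],[3,1,0,0],[-3,2,1,0],[2,-4,-4,1]] U=[[3,4,1,-3],[0,2,4,2],[0,0,-4,-4],[0,0,0,4]]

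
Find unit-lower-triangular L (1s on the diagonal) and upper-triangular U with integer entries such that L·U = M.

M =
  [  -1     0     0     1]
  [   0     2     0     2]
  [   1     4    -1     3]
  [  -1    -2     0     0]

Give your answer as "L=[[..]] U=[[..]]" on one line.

  R1 -= 0·R0 → [0,2,0,2]
  R2 -= -1·R0 → [0,4,-1,4]
  R3 -= 1·R0 → [0,-2,0,-1]
  R2 -= 2·R1 → [0,0,-1,0]
  R3 -= -1·R1 → [0,0,0,1]
  R3 -= 0·R2 → [0,0,0,1]

L=[[1,0,0,0],[0,1,0,0],[-1,2,1,0],[1,-1,0,1]] U=[[-1,0,0,1],[0,2,0,2],[0,0,-1,0],[0,0,0,1]]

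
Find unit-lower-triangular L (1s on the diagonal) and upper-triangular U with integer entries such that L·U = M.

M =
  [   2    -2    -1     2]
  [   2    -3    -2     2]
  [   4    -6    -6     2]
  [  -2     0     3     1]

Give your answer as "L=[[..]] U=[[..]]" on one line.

L=[[1,0,0,0],[1,1,0,0],[2,2,1,0],[-1,2,-2,1]] U=[[2,-2,-1,2],[0,-1,-1,0],[0,0,-2,-2],[0,0,0,-1]]

  R1 -= 1·R0 → [0,-1,-1,0]
  R2 -= 2·R0 → [0,-2,-4,-2]
  R3 -= -1·R0 → [0,-2,2,3]
  R2 -= 2·R1 → [0,0,-2,-2]
  R3 -= 2·R1 → [0,0,4,3]
  R3 -= -2·R2 → [0,0,0,-1]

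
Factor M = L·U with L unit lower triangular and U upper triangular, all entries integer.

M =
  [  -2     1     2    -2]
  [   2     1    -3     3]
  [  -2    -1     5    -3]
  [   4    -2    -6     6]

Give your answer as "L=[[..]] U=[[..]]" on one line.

L=[[1,0,0,0],[-1,1,0,0],[1,-1,1,0],[-2,0,-1,1]] U=[[-2,1,2,-2],[0,2,-1,1],[0,0,2,0],[0,0,0,2]]

  R1 -= -1·R0 → [0,2,-1,1]
  R2 -= 1·R0 → [0,-2,3,-1]
  R3 -= -2·R0 → [0,0,-2,2]
  R2 -= -1·R1 → [0,0,2,0]
  R3 -= 0·R1 → [0,0,-2,2]
  R3 -= -1·R2 → [0,0,0,2]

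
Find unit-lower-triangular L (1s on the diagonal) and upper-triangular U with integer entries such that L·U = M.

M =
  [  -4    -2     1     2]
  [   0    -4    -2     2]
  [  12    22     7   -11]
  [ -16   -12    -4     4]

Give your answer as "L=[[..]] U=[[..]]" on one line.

L=[[1,0,0,0],[0,1,0,0],[-3,-4,1,0],[4,1,-3,1]] U=[[-4,-2,1,2],[0,-4,-2,2],[0,0,2,3],[0,0,0,3]]

  row1 -= 0·row0 → [0,-4,-2,2]
  row2 -= -3·row0 → [0,16,10,-5]
  row3 -= 4·row0 → [0,-4,-8,-4]
  row2 -= -4·row1 → [0,0,2,3]
  row3 -= 1·row1 → [0,0,-6,-6]
  row3 -= -3·row2 → [0,0,0,3]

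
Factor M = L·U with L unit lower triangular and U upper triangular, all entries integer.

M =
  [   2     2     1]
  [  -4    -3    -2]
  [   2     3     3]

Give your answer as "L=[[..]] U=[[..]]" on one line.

  r1 -= -2·r0 → [0,1,0]
  r2 -= 1·r0 → [0,1,2]
  r2 -= 1·r1 → [0,0,2]

L=[[1,0,0],[-2,1,0],[1,1,1]] U=[[2,2,1],[0,1,0],[0,0,2]]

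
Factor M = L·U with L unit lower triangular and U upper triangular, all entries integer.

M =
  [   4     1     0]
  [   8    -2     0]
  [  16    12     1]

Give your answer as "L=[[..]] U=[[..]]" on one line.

  r1 -= 2·r0 → [0,-4,0]
  r2 -= 4·r0 → [0,8,1]
  r2 -= -2·r1 → [0,0,1]

L=[[1,0,0],[2,1,0],[4,-2,1]] U=[[4,1,0],[0,-4,0],[0,0,1]]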